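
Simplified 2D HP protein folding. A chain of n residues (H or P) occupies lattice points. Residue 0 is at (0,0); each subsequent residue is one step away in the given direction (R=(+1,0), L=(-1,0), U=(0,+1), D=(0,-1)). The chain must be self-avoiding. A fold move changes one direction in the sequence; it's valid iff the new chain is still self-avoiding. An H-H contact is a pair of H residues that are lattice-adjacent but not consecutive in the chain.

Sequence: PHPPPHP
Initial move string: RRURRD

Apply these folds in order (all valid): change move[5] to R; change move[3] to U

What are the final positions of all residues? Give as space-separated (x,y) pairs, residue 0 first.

Initial moves: RRURRD
Fold: move[5]->R => RRURRR (positions: [(0, 0), (1, 0), (2, 0), (2, 1), (3, 1), (4, 1), (5, 1)])
Fold: move[3]->U => RRUURR (positions: [(0, 0), (1, 0), (2, 0), (2, 1), (2, 2), (3, 2), (4, 2)])

Answer: (0,0) (1,0) (2,0) (2,1) (2,2) (3,2) (4,2)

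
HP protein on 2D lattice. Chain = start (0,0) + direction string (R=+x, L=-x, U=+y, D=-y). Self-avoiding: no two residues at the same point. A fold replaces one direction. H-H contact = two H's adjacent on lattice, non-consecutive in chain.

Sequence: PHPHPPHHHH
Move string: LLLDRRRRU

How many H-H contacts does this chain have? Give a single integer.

Answer: 1

Derivation:
Positions: [(0, 0), (-1, 0), (-2, 0), (-3, 0), (-3, -1), (-2, -1), (-1, -1), (0, -1), (1, -1), (1, 0)]
H-H contact: residue 1 @(-1,0) - residue 6 @(-1, -1)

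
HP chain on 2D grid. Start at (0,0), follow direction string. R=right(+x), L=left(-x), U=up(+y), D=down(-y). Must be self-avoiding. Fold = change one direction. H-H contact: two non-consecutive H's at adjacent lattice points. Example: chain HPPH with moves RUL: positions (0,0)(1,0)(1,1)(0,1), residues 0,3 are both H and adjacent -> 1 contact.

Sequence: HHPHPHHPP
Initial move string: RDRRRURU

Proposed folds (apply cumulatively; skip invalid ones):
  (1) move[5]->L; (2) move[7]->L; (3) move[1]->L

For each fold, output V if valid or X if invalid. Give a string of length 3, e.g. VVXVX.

Initial: RDRRRURU -> [(0, 0), (1, 0), (1, -1), (2, -1), (3, -1), (4, -1), (4, 0), (5, 0), (5, 1)]
Fold 1: move[5]->L => RDRRRLRU INVALID (collision), skipped
Fold 2: move[7]->L => RDRRRURL INVALID (collision), skipped
Fold 3: move[1]->L => RLRRRURU INVALID (collision), skipped

Answer: XXX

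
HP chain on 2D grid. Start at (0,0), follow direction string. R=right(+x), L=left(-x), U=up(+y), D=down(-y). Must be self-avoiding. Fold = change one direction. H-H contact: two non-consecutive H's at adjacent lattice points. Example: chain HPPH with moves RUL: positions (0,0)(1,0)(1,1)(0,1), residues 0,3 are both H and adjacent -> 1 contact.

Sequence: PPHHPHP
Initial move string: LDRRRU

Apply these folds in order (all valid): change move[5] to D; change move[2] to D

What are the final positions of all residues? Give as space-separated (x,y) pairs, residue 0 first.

Answer: (0,0) (-1,0) (-1,-1) (-1,-2) (0,-2) (1,-2) (1,-3)

Derivation:
Initial moves: LDRRRU
Fold: move[5]->D => LDRRRD (positions: [(0, 0), (-1, 0), (-1, -1), (0, -1), (1, -1), (2, -1), (2, -2)])
Fold: move[2]->D => LDDRRD (positions: [(0, 0), (-1, 0), (-1, -1), (-1, -2), (0, -2), (1, -2), (1, -3)])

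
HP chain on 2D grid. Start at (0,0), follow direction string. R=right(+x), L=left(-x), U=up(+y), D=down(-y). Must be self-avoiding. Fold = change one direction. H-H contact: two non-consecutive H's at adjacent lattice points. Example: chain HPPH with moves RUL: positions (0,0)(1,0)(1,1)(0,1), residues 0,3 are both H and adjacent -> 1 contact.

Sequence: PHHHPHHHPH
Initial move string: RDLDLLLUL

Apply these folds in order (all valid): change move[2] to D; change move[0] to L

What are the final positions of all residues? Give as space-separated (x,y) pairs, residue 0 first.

Answer: (0,0) (-1,0) (-1,-1) (-1,-2) (-1,-3) (-2,-3) (-3,-3) (-4,-3) (-4,-2) (-5,-2)

Derivation:
Initial moves: RDLDLLLUL
Fold: move[2]->D => RDDDLLLUL (positions: [(0, 0), (1, 0), (1, -1), (1, -2), (1, -3), (0, -3), (-1, -3), (-2, -3), (-2, -2), (-3, -2)])
Fold: move[0]->L => LDDDLLLUL (positions: [(0, 0), (-1, 0), (-1, -1), (-1, -2), (-1, -3), (-2, -3), (-3, -3), (-4, -3), (-4, -2), (-5, -2)])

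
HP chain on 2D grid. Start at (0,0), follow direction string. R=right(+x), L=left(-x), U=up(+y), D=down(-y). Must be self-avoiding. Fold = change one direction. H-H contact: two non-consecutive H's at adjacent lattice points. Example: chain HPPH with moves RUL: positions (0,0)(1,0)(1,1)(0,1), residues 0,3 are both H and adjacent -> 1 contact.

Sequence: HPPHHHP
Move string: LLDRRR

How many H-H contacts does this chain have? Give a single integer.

Positions: [(0, 0), (-1, 0), (-2, 0), (-2, -1), (-1, -1), (0, -1), (1, -1)]
H-H contact: residue 0 @(0,0) - residue 5 @(0, -1)

Answer: 1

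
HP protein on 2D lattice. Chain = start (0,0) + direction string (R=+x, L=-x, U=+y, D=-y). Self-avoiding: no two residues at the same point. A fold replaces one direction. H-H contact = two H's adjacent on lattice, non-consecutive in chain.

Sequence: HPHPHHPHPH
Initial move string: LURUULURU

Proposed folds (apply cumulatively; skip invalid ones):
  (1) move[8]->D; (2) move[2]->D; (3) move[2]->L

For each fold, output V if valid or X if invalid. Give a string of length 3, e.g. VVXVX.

Answer: XXV

Derivation:
Initial: LURUULURU -> [(0, 0), (-1, 0), (-1, 1), (0, 1), (0, 2), (0, 3), (-1, 3), (-1, 4), (0, 4), (0, 5)]
Fold 1: move[8]->D => LURUULURD INVALID (collision), skipped
Fold 2: move[2]->D => LUDUULURU INVALID (collision), skipped
Fold 3: move[2]->L => LULUULURU VALID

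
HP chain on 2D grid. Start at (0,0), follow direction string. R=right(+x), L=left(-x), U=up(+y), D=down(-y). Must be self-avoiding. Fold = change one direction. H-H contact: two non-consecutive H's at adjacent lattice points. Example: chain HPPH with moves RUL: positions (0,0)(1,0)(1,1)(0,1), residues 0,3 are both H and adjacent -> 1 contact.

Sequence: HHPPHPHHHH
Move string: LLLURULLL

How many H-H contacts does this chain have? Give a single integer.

Answer: 1

Derivation:
Positions: [(0, 0), (-1, 0), (-2, 0), (-3, 0), (-3, 1), (-2, 1), (-2, 2), (-3, 2), (-4, 2), (-5, 2)]
H-H contact: residue 4 @(-3,1) - residue 7 @(-3, 2)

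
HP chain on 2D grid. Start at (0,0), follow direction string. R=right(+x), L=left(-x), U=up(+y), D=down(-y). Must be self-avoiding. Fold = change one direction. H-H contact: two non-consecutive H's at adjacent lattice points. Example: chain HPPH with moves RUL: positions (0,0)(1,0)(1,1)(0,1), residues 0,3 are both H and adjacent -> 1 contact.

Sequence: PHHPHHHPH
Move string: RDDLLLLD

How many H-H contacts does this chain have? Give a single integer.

Answer: 0

Derivation:
Positions: [(0, 0), (1, 0), (1, -1), (1, -2), (0, -2), (-1, -2), (-2, -2), (-3, -2), (-3, -3)]
No H-H contacts found.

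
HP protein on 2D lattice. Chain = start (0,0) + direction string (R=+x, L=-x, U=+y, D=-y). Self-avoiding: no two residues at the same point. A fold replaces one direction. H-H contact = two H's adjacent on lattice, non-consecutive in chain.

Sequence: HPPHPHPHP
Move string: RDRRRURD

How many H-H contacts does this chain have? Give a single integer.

Answer: 0

Derivation:
Positions: [(0, 0), (1, 0), (1, -1), (2, -1), (3, -1), (4, -1), (4, 0), (5, 0), (5, -1)]
No H-H contacts found.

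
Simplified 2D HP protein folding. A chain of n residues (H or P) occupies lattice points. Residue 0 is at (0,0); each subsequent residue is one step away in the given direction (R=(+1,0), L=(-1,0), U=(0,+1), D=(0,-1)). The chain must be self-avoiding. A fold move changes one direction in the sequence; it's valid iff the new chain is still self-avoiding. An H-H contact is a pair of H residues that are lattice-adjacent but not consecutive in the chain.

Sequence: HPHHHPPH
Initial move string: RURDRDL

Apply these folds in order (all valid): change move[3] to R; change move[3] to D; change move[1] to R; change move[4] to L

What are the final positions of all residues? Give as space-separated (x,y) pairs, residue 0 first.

Initial moves: RURDRDL
Fold: move[3]->R => RURRRDL (positions: [(0, 0), (1, 0), (1, 1), (2, 1), (3, 1), (4, 1), (4, 0), (3, 0)])
Fold: move[3]->D => RURDRDL (positions: [(0, 0), (1, 0), (1, 1), (2, 1), (2, 0), (3, 0), (3, -1), (2, -1)])
Fold: move[1]->R => RRRDRDL (positions: [(0, 0), (1, 0), (2, 0), (3, 0), (3, -1), (4, -1), (4, -2), (3, -2)])
Fold: move[4]->L => RRRDLDL (positions: [(0, 0), (1, 0), (2, 0), (3, 0), (3, -1), (2, -1), (2, -2), (1, -2)])

Answer: (0,0) (1,0) (2,0) (3,0) (3,-1) (2,-1) (2,-2) (1,-2)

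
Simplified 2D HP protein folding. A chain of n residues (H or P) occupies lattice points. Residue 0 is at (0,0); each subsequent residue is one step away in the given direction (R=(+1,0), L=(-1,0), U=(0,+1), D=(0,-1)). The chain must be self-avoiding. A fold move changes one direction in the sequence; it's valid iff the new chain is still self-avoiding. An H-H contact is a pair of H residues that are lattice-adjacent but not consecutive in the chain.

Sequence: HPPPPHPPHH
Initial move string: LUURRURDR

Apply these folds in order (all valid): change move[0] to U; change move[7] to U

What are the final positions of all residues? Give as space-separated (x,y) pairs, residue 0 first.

Initial moves: LUURRURDR
Fold: move[0]->U => UUURRURDR (positions: [(0, 0), (0, 1), (0, 2), (0, 3), (1, 3), (2, 3), (2, 4), (3, 4), (3, 3), (4, 3)])
Fold: move[7]->U => UUURRURUR (positions: [(0, 0), (0, 1), (0, 2), (0, 3), (1, 3), (2, 3), (2, 4), (3, 4), (3, 5), (4, 5)])

Answer: (0,0) (0,1) (0,2) (0,3) (1,3) (2,3) (2,4) (3,4) (3,5) (4,5)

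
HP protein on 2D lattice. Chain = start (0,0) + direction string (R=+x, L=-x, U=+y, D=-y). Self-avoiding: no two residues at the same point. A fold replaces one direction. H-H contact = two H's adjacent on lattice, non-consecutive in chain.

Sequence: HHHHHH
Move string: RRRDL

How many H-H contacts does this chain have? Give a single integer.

Answer: 1

Derivation:
Positions: [(0, 0), (1, 0), (2, 0), (3, 0), (3, -1), (2, -1)]
H-H contact: residue 2 @(2,0) - residue 5 @(2, -1)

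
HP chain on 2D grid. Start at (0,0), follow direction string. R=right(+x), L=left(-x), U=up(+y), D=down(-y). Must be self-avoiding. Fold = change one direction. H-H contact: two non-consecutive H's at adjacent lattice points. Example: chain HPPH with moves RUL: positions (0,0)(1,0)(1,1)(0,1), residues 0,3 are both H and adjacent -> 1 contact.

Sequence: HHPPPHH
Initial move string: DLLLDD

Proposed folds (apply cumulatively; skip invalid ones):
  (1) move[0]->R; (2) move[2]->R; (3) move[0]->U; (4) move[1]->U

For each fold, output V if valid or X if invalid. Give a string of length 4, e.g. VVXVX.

Answer: XXVV

Derivation:
Initial: DLLLDD -> [(0, 0), (0, -1), (-1, -1), (-2, -1), (-3, -1), (-3, -2), (-3, -3)]
Fold 1: move[0]->R => RLLLDD INVALID (collision), skipped
Fold 2: move[2]->R => DLRLDD INVALID (collision), skipped
Fold 3: move[0]->U => ULLLDD VALID
Fold 4: move[1]->U => UULLDD VALID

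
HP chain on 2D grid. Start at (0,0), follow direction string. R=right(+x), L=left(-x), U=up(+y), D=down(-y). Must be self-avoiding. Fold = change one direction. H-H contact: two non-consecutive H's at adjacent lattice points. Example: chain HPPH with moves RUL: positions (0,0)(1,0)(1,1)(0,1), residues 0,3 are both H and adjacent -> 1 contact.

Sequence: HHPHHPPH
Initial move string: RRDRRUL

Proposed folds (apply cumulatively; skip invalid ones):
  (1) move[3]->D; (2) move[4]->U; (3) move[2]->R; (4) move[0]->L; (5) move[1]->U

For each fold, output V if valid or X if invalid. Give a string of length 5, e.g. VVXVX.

Initial: RRDRRUL -> [(0, 0), (1, 0), (2, 0), (2, -1), (3, -1), (4, -1), (4, 0), (3, 0)]
Fold 1: move[3]->D => RRDDRUL INVALID (collision), skipped
Fold 2: move[4]->U => RRDRUUL VALID
Fold 3: move[2]->R => RRRRUUL VALID
Fold 4: move[0]->L => LRRRUUL INVALID (collision), skipped
Fold 5: move[1]->U => RURRUUL VALID

Answer: XVVXV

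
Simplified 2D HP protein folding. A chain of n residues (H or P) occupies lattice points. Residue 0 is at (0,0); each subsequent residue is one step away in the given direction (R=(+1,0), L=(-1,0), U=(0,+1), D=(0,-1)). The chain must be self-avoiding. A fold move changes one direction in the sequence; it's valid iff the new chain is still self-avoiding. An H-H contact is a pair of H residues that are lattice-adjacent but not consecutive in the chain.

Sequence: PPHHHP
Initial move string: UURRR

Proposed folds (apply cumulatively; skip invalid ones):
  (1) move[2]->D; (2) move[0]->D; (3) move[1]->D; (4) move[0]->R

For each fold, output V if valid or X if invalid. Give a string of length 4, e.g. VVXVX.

Initial: UURRR -> [(0, 0), (0, 1), (0, 2), (1, 2), (2, 2), (3, 2)]
Fold 1: move[2]->D => UUDRR INVALID (collision), skipped
Fold 2: move[0]->D => DURRR INVALID (collision), skipped
Fold 3: move[1]->D => UDRRR INVALID (collision), skipped
Fold 4: move[0]->R => RURRR VALID

Answer: XXXV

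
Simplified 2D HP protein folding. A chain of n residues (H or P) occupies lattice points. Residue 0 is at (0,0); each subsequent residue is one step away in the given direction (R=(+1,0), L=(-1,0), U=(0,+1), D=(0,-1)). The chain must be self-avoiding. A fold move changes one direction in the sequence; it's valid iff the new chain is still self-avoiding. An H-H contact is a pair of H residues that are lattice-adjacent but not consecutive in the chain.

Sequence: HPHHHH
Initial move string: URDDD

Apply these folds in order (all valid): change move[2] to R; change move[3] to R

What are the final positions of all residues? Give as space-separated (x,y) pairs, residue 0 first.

Initial moves: URDDD
Fold: move[2]->R => URRDD (positions: [(0, 0), (0, 1), (1, 1), (2, 1), (2, 0), (2, -1)])
Fold: move[3]->R => URRRD (positions: [(0, 0), (0, 1), (1, 1), (2, 1), (3, 1), (3, 0)])

Answer: (0,0) (0,1) (1,1) (2,1) (3,1) (3,0)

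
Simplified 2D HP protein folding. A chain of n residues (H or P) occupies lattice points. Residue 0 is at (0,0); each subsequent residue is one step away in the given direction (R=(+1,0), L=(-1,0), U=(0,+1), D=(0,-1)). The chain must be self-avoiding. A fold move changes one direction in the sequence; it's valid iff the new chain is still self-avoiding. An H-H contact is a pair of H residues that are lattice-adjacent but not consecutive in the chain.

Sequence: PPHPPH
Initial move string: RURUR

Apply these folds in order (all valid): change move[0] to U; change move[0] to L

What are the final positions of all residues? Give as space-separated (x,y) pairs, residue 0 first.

Answer: (0,0) (-1,0) (-1,1) (0,1) (0,2) (1,2)

Derivation:
Initial moves: RURUR
Fold: move[0]->U => UURUR (positions: [(0, 0), (0, 1), (0, 2), (1, 2), (1, 3), (2, 3)])
Fold: move[0]->L => LURUR (positions: [(0, 0), (-1, 0), (-1, 1), (0, 1), (0, 2), (1, 2)])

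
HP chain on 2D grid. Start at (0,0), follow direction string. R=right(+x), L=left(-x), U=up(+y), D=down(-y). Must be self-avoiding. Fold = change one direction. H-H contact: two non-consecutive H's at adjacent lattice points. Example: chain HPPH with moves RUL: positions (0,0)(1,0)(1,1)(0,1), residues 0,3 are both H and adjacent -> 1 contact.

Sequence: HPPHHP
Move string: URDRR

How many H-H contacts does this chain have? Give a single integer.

Answer: 1

Derivation:
Positions: [(0, 0), (0, 1), (1, 1), (1, 0), (2, 0), (3, 0)]
H-H contact: residue 0 @(0,0) - residue 3 @(1, 0)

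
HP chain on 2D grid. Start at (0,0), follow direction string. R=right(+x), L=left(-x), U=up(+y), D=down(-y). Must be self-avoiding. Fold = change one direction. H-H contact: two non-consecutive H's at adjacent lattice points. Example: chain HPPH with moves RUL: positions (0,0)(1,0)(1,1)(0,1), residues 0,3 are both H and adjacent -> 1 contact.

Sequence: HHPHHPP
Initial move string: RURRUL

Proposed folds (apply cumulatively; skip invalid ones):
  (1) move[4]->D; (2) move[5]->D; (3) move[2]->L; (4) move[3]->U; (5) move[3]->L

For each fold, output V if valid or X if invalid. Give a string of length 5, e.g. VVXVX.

Answer: VVXXX

Derivation:
Initial: RURRUL -> [(0, 0), (1, 0), (1, 1), (2, 1), (3, 1), (3, 2), (2, 2)]
Fold 1: move[4]->D => RURRDL VALID
Fold 2: move[5]->D => RURRDD VALID
Fold 3: move[2]->L => RULRDD INVALID (collision), skipped
Fold 4: move[3]->U => RURUDD INVALID (collision), skipped
Fold 5: move[3]->L => RURLDD INVALID (collision), skipped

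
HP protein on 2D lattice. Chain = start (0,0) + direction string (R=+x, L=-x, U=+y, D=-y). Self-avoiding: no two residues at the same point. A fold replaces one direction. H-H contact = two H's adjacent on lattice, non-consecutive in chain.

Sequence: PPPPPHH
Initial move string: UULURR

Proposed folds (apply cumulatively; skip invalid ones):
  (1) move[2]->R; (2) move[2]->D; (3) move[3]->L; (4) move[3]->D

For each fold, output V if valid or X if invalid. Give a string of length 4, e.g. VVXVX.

Initial: UULURR -> [(0, 0), (0, 1), (0, 2), (-1, 2), (-1, 3), (0, 3), (1, 3)]
Fold 1: move[2]->R => UURURR VALID
Fold 2: move[2]->D => UUDURR INVALID (collision), skipped
Fold 3: move[3]->L => UURLRR INVALID (collision), skipped
Fold 4: move[3]->D => UURDRR VALID

Answer: VXXV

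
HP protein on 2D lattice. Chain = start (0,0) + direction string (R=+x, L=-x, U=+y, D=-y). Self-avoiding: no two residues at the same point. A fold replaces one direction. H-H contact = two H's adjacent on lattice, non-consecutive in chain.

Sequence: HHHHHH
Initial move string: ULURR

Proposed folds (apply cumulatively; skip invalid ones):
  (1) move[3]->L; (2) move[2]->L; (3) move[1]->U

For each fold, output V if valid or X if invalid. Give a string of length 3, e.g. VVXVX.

Initial: ULURR -> [(0, 0), (0, 1), (-1, 1), (-1, 2), (0, 2), (1, 2)]
Fold 1: move[3]->L => ULULR INVALID (collision), skipped
Fold 2: move[2]->L => ULLRR INVALID (collision), skipped
Fold 3: move[1]->U => UUURR VALID

Answer: XXV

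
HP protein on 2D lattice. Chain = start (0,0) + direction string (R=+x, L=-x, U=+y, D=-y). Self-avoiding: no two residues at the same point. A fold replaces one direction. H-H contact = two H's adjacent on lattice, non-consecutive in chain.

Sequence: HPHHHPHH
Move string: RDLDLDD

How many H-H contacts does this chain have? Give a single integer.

Answer: 1

Derivation:
Positions: [(0, 0), (1, 0), (1, -1), (0, -1), (0, -2), (-1, -2), (-1, -3), (-1, -4)]
H-H contact: residue 0 @(0,0) - residue 3 @(0, -1)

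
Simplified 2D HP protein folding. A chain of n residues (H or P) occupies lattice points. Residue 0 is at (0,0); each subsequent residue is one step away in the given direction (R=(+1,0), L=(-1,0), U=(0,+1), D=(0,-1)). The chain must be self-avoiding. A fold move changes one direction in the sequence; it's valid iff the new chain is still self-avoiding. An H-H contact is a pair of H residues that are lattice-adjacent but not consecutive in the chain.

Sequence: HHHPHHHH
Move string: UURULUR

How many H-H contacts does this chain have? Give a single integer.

Positions: [(0, 0), (0, 1), (0, 2), (1, 2), (1, 3), (0, 3), (0, 4), (1, 4)]
H-H contact: residue 2 @(0,2) - residue 5 @(0, 3)
H-H contact: residue 4 @(1,3) - residue 7 @(1, 4)

Answer: 2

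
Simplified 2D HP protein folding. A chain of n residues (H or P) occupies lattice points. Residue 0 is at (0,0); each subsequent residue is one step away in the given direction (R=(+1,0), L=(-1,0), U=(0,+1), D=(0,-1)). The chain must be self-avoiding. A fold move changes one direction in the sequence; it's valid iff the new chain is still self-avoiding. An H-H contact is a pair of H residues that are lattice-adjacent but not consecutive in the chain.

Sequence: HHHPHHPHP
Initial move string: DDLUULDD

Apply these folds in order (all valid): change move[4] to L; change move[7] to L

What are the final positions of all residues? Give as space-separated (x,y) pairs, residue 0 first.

Initial moves: DDLUULDD
Fold: move[4]->L => DDLULLDD (positions: [(0, 0), (0, -1), (0, -2), (-1, -2), (-1, -1), (-2, -1), (-3, -1), (-3, -2), (-3, -3)])
Fold: move[7]->L => DDLULLDL (positions: [(0, 0), (0, -1), (0, -2), (-1, -2), (-1, -1), (-2, -1), (-3, -1), (-3, -2), (-4, -2)])

Answer: (0,0) (0,-1) (0,-2) (-1,-2) (-1,-1) (-2,-1) (-3,-1) (-3,-2) (-4,-2)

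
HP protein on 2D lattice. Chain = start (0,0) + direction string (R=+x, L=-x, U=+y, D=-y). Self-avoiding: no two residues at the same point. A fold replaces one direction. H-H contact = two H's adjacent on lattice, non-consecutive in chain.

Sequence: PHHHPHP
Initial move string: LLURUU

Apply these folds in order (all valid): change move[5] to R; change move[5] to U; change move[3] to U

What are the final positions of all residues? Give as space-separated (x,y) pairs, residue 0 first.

Answer: (0,0) (-1,0) (-2,0) (-2,1) (-2,2) (-2,3) (-2,4)

Derivation:
Initial moves: LLURUU
Fold: move[5]->R => LLURUR (positions: [(0, 0), (-1, 0), (-2, 0), (-2, 1), (-1, 1), (-1, 2), (0, 2)])
Fold: move[5]->U => LLURUU (positions: [(0, 0), (-1, 0), (-2, 0), (-2, 1), (-1, 1), (-1, 2), (-1, 3)])
Fold: move[3]->U => LLUUUU (positions: [(0, 0), (-1, 0), (-2, 0), (-2, 1), (-2, 2), (-2, 3), (-2, 4)])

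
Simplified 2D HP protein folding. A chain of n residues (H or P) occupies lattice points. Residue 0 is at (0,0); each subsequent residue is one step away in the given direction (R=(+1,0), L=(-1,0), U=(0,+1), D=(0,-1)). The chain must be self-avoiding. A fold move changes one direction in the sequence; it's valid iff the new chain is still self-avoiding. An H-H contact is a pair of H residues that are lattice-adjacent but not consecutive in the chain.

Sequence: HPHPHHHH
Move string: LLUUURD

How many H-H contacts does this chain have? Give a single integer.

Positions: [(0, 0), (-1, 0), (-2, 0), (-2, 1), (-2, 2), (-2, 3), (-1, 3), (-1, 2)]
H-H contact: residue 4 @(-2,2) - residue 7 @(-1, 2)

Answer: 1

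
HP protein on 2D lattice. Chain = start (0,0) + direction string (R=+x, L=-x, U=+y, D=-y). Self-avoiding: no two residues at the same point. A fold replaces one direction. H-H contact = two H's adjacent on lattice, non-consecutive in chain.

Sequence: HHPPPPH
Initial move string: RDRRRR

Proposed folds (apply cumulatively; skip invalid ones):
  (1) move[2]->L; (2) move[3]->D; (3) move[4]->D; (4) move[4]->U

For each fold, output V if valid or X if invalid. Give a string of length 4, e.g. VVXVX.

Initial: RDRRRR -> [(0, 0), (1, 0), (1, -1), (2, -1), (3, -1), (4, -1), (5, -1)]
Fold 1: move[2]->L => RDLRRR INVALID (collision), skipped
Fold 2: move[3]->D => RDRDRR VALID
Fold 3: move[4]->D => RDRDDR VALID
Fold 4: move[4]->U => RDRDUR INVALID (collision), skipped

Answer: XVVX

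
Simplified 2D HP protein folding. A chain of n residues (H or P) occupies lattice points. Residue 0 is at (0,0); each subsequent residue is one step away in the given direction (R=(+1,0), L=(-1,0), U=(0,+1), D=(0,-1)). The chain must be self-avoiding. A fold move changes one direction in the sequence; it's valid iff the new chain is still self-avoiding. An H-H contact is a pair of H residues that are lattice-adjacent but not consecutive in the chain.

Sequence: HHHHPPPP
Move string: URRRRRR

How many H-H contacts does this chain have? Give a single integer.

Positions: [(0, 0), (0, 1), (1, 1), (2, 1), (3, 1), (4, 1), (5, 1), (6, 1)]
No H-H contacts found.

Answer: 0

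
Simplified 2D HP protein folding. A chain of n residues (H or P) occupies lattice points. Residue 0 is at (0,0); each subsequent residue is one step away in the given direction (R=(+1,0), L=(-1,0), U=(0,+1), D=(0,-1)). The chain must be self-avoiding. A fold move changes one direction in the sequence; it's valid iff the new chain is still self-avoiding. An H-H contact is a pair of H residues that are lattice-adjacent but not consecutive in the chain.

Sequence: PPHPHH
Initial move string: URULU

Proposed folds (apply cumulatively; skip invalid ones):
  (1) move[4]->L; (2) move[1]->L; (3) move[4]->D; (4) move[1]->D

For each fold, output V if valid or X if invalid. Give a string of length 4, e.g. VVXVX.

Answer: VVVX

Derivation:
Initial: URULU -> [(0, 0), (0, 1), (1, 1), (1, 2), (0, 2), (0, 3)]
Fold 1: move[4]->L => URULL VALID
Fold 2: move[1]->L => ULULL VALID
Fold 3: move[4]->D => ULULD VALID
Fold 4: move[1]->D => UDULD INVALID (collision), skipped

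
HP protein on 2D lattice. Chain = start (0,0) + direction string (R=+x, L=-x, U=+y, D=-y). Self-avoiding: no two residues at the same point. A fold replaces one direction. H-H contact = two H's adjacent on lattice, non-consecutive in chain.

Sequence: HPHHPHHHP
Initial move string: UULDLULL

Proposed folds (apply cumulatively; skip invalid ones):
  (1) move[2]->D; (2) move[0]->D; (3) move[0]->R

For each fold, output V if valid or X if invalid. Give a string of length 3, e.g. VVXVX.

Answer: XXX

Derivation:
Initial: UULDLULL -> [(0, 0), (0, 1), (0, 2), (-1, 2), (-1, 1), (-2, 1), (-2, 2), (-3, 2), (-4, 2)]
Fold 1: move[2]->D => UUDDLULL INVALID (collision), skipped
Fold 2: move[0]->D => DULDLULL INVALID (collision), skipped
Fold 3: move[0]->R => RULDLULL INVALID (collision), skipped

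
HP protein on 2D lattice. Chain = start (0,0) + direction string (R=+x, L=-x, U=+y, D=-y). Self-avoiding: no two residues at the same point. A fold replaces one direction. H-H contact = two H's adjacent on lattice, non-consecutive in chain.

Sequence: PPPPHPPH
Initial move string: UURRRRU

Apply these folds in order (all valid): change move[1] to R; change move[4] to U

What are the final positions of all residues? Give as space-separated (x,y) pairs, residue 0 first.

Answer: (0,0) (0,1) (1,1) (2,1) (3,1) (3,2) (4,2) (4,3)

Derivation:
Initial moves: UURRRRU
Fold: move[1]->R => URRRRRU (positions: [(0, 0), (0, 1), (1, 1), (2, 1), (3, 1), (4, 1), (5, 1), (5, 2)])
Fold: move[4]->U => URRRURU (positions: [(0, 0), (0, 1), (1, 1), (2, 1), (3, 1), (3, 2), (4, 2), (4, 3)])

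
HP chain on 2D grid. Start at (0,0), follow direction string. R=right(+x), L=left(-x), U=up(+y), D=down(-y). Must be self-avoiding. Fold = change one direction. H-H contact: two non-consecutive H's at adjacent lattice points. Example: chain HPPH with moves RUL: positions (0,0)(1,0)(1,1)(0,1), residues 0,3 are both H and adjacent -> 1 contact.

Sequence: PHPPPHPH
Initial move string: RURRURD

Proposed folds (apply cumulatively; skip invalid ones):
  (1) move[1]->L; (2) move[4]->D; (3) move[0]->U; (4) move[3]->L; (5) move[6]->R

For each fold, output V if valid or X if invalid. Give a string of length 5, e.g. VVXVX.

Initial: RURRURD -> [(0, 0), (1, 0), (1, 1), (2, 1), (3, 1), (3, 2), (4, 2), (4, 1)]
Fold 1: move[1]->L => RLRRURD INVALID (collision), skipped
Fold 2: move[4]->D => RURRDRD VALID
Fold 3: move[0]->U => UURRDRD VALID
Fold 4: move[3]->L => UURLDRD INVALID (collision), skipped
Fold 5: move[6]->R => UURRDRR VALID

Answer: XVVXV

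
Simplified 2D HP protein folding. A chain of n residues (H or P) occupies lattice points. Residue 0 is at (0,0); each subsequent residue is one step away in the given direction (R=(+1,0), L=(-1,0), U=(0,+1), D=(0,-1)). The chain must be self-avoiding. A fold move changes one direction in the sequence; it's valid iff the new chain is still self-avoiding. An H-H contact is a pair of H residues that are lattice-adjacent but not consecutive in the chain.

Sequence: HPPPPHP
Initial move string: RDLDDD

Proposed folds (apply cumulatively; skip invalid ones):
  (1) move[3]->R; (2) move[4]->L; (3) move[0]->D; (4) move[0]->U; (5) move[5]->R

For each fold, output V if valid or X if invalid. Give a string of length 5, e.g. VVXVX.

Initial: RDLDDD -> [(0, 0), (1, 0), (1, -1), (0, -1), (0, -2), (0, -3), (0, -4)]
Fold 1: move[3]->R => RDLRDD INVALID (collision), skipped
Fold 2: move[4]->L => RDLDLD VALID
Fold 3: move[0]->D => DDLDLD VALID
Fold 4: move[0]->U => UDLDLD INVALID (collision), skipped
Fold 5: move[5]->R => DDLDLR INVALID (collision), skipped

Answer: XVVXX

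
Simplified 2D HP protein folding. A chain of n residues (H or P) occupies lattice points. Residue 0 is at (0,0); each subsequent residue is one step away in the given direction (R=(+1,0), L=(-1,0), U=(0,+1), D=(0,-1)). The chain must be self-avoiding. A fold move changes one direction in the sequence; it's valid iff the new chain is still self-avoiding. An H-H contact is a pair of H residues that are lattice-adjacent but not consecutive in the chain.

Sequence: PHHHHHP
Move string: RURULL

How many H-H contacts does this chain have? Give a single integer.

Answer: 1

Derivation:
Positions: [(0, 0), (1, 0), (1, 1), (2, 1), (2, 2), (1, 2), (0, 2)]
H-H contact: residue 2 @(1,1) - residue 5 @(1, 2)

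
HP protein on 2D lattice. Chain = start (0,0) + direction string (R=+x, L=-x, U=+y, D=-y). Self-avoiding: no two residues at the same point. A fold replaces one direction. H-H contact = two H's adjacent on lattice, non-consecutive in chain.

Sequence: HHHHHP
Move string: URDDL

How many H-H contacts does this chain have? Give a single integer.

Answer: 1

Derivation:
Positions: [(0, 0), (0, 1), (1, 1), (1, 0), (1, -1), (0, -1)]
H-H contact: residue 0 @(0,0) - residue 3 @(1, 0)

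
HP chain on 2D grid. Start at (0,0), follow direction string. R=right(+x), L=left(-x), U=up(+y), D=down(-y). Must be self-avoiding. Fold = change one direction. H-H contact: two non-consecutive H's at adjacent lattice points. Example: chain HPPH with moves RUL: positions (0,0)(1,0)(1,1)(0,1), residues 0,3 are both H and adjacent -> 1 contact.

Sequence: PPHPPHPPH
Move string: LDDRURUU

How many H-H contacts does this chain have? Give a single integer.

Positions: [(0, 0), (-1, 0), (-1, -1), (-1, -2), (0, -2), (0, -1), (1, -1), (1, 0), (1, 1)]
H-H contact: residue 2 @(-1,-1) - residue 5 @(0, -1)

Answer: 1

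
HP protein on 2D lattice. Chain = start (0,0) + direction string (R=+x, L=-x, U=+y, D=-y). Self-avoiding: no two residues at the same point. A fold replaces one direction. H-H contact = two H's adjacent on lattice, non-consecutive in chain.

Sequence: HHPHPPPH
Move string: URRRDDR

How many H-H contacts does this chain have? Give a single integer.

Positions: [(0, 0), (0, 1), (1, 1), (2, 1), (3, 1), (3, 0), (3, -1), (4, -1)]
No H-H contacts found.

Answer: 0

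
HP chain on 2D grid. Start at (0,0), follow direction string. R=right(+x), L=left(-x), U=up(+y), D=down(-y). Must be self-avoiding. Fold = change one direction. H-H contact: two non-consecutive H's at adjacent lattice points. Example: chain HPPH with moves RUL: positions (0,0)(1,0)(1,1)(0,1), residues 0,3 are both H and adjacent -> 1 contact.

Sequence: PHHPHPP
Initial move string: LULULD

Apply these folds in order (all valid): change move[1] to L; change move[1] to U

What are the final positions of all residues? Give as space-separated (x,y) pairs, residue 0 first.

Answer: (0,0) (-1,0) (-1,1) (-2,1) (-2,2) (-3,2) (-3,1)

Derivation:
Initial moves: LULULD
Fold: move[1]->L => LLLULD (positions: [(0, 0), (-1, 0), (-2, 0), (-3, 0), (-3, 1), (-4, 1), (-4, 0)])
Fold: move[1]->U => LULULD (positions: [(0, 0), (-1, 0), (-1, 1), (-2, 1), (-2, 2), (-3, 2), (-3, 1)])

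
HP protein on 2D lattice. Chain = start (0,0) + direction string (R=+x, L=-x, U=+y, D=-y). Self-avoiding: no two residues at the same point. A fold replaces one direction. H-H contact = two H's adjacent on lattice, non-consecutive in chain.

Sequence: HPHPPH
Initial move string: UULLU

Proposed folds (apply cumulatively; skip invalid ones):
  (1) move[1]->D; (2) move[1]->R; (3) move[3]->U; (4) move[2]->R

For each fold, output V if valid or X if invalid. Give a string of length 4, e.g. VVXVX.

Initial: UULLU -> [(0, 0), (0, 1), (0, 2), (-1, 2), (-2, 2), (-2, 3)]
Fold 1: move[1]->D => UDLLU INVALID (collision), skipped
Fold 2: move[1]->R => URLLU INVALID (collision), skipped
Fold 3: move[3]->U => UULUU VALID
Fold 4: move[2]->R => UURUU VALID

Answer: XXVV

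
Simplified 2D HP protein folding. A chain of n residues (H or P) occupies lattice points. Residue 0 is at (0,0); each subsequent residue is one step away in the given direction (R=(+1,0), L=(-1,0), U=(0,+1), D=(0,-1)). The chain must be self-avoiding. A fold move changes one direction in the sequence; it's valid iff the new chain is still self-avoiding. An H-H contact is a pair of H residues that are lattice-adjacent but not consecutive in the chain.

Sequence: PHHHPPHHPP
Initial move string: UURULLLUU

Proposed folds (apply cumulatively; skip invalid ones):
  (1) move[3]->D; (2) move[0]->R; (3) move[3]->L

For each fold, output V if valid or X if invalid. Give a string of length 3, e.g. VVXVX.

Answer: XVX

Derivation:
Initial: UURULLLUU -> [(0, 0), (0, 1), (0, 2), (1, 2), (1, 3), (0, 3), (-1, 3), (-2, 3), (-2, 4), (-2, 5)]
Fold 1: move[3]->D => UURDLLLUU INVALID (collision), skipped
Fold 2: move[0]->R => RURULLLUU VALID
Fold 3: move[3]->L => RURLLLLUU INVALID (collision), skipped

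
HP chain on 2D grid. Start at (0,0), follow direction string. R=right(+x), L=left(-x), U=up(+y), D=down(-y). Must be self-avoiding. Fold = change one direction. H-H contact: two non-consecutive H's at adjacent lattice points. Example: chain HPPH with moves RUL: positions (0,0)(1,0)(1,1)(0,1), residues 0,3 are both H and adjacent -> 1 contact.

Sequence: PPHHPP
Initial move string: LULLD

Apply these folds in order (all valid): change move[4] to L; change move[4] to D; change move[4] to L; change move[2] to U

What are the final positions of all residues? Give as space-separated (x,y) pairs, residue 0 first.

Answer: (0,0) (-1,0) (-1,1) (-1,2) (-2,2) (-3,2)

Derivation:
Initial moves: LULLD
Fold: move[4]->L => LULLL (positions: [(0, 0), (-1, 0), (-1, 1), (-2, 1), (-3, 1), (-4, 1)])
Fold: move[4]->D => LULLD (positions: [(0, 0), (-1, 0), (-1, 1), (-2, 1), (-3, 1), (-3, 0)])
Fold: move[4]->L => LULLL (positions: [(0, 0), (-1, 0), (-1, 1), (-2, 1), (-3, 1), (-4, 1)])
Fold: move[2]->U => LUULL (positions: [(0, 0), (-1, 0), (-1, 1), (-1, 2), (-2, 2), (-3, 2)])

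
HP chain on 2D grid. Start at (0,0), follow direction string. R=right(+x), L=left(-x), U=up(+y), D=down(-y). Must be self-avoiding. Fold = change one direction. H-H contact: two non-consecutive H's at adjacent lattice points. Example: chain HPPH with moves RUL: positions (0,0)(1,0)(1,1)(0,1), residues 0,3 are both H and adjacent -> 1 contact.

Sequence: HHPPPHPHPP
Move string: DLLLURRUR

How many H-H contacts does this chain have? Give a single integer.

Positions: [(0, 0), (0, -1), (-1, -1), (-2, -1), (-3, -1), (-3, 0), (-2, 0), (-1, 0), (-1, 1), (0, 1)]
H-H contact: residue 0 @(0,0) - residue 7 @(-1, 0)

Answer: 1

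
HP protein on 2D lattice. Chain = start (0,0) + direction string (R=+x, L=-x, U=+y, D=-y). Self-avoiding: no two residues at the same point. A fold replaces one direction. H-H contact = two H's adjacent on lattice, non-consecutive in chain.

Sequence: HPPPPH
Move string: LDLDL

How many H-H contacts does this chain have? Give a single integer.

Positions: [(0, 0), (-1, 0), (-1, -1), (-2, -1), (-2, -2), (-3, -2)]
No H-H contacts found.

Answer: 0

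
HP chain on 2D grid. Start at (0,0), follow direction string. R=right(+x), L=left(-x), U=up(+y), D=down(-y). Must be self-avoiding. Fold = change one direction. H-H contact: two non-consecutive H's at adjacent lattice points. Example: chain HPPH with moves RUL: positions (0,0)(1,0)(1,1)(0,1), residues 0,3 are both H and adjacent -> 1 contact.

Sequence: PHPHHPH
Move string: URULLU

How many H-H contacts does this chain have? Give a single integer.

Answer: 1

Derivation:
Positions: [(0, 0), (0, 1), (1, 1), (1, 2), (0, 2), (-1, 2), (-1, 3)]
H-H contact: residue 1 @(0,1) - residue 4 @(0, 2)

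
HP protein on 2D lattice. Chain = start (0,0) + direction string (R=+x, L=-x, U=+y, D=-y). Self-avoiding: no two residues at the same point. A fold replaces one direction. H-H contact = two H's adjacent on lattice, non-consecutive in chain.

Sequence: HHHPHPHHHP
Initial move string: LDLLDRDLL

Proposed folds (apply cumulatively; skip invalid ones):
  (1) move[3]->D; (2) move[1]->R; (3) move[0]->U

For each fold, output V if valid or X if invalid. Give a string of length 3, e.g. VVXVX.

Answer: VXX

Derivation:
Initial: LDLLDRDLL -> [(0, 0), (-1, 0), (-1, -1), (-2, -1), (-3, -1), (-3, -2), (-2, -2), (-2, -3), (-3, -3), (-4, -3)]
Fold 1: move[3]->D => LDLDDRDLL VALID
Fold 2: move[1]->R => LRLDDRDLL INVALID (collision), skipped
Fold 3: move[0]->U => UDLDDRDLL INVALID (collision), skipped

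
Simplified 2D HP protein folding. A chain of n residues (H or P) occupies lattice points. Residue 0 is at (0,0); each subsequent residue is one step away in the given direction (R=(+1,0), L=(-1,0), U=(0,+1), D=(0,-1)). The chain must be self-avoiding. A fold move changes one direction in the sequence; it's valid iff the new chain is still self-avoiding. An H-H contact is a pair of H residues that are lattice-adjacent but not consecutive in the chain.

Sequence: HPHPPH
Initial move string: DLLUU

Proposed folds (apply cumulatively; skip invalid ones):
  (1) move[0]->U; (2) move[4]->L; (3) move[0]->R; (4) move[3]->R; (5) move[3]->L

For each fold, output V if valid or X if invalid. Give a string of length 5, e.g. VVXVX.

Initial: DLLUU -> [(0, 0), (0, -1), (-1, -1), (-2, -1), (-2, 0), (-2, 1)]
Fold 1: move[0]->U => ULLUU VALID
Fold 2: move[4]->L => ULLUL VALID
Fold 3: move[0]->R => RLLUL INVALID (collision), skipped
Fold 4: move[3]->R => ULLRL INVALID (collision), skipped
Fold 5: move[3]->L => ULLLL VALID

Answer: VVXXV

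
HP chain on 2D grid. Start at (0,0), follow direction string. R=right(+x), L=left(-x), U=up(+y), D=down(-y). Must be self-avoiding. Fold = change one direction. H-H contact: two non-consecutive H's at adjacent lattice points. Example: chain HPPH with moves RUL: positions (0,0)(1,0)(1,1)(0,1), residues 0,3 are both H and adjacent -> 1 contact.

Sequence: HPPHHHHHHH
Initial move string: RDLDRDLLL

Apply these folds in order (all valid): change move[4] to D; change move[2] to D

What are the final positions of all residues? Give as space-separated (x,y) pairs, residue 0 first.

Initial moves: RDLDRDLLL
Fold: move[4]->D => RDLDDDLLL (positions: [(0, 0), (1, 0), (1, -1), (0, -1), (0, -2), (0, -3), (0, -4), (-1, -4), (-2, -4), (-3, -4)])
Fold: move[2]->D => RDDDDDLLL (positions: [(0, 0), (1, 0), (1, -1), (1, -2), (1, -3), (1, -4), (1, -5), (0, -5), (-1, -5), (-2, -5)])

Answer: (0,0) (1,0) (1,-1) (1,-2) (1,-3) (1,-4) (1,-5) (0,-5) (-1,-5) (-2,-5)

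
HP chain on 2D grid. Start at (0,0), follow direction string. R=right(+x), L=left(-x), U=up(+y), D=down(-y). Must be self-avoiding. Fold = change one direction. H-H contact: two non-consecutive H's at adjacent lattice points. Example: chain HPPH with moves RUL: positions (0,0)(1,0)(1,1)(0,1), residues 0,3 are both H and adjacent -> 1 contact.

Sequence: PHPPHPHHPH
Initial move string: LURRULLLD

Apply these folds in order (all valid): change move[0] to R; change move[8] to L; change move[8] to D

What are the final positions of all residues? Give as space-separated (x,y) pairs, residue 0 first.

Initial moves: LURRULLLD
Fold: move[0]->R => RURRULLLD (positions: [(0, 0), (1, 0), (1, 1), (2, 1), (3, 1), (3, 2), (2, 2), (1, 2), (0, 2), (0, 1)])
Fold: move[8]->L => RURRULLLL (positions: [(0, 0), (1, 0), (1, 1), (2, 1), (3, 1), (3, 2), (2, 2), (1, 2), (0, 2), (-1, 2)])
Fold: move[8]->D => RURRULLLD (positions: [(0, 0), (1, 0), (1, 1), (2, 1), (3, 1), (3, 2), (2, 2), (1, 2), (0, 2), (0, 1)])

Answer: (0,0) (1,0) (1,1) (2,1) (3,1) (3,2) (2,2) (1,2) (0,2) (0,1)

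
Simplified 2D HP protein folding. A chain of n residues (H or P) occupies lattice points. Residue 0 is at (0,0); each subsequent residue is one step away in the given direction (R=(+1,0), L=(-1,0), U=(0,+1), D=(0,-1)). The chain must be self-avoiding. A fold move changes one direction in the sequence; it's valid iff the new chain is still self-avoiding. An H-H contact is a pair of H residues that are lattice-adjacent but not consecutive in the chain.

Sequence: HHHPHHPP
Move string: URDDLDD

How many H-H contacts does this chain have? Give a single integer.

Answer: 1

Derivation:
Positions: [(0, 0), (0, 1), (1, 1), (1, 0), (1, -1), (0, -1), (0, -2), (0, -3)]
H-H contact: residue 0 @(0,0) - residue 5 @(0, -1)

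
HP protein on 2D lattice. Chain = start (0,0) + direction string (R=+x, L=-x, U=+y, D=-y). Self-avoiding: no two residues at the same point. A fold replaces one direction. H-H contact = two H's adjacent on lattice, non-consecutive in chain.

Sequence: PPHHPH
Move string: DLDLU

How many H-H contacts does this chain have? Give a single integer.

Answer: 1

Derivation:
Positions: [(0, 0), (0, -1), (-1, -1), (-1, -2), (-2, -2), (-2, -1)]
H-H contact: residue 2 @(-1,-1) - residue 5 @(-2, -1)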